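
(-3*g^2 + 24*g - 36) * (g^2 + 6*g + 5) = -3*g^4 + 6*g^3 + 93*g^2 - 96*g - 180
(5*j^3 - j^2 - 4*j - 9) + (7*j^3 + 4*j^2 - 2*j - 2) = 12*j^3 + 3*j^2 - 6*j - 11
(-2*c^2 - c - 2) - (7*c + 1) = -2*c^2 - 8*c - 3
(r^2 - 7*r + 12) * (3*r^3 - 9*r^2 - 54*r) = 3*r^5 - 30*r^4 + 45*r^3 + 270*r^2 - 648*r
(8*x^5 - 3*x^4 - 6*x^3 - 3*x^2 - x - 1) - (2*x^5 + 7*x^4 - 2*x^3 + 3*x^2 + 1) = 6*x^5 - 10*x^4 - 4*x^3 - 6*x^2 - x - 2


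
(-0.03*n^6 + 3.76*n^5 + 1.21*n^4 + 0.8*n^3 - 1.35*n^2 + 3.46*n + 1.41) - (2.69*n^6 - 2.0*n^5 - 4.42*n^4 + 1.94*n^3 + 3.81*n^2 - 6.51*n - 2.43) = -2.72*n^6 + 5.76*n^5 + 5.63*n^4 - 1.14*n^3 - 5.16*n^2 + 9.97*n + 3.84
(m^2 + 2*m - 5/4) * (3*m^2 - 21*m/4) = 3*m^4 + 3*m^3/4 - 57*m^2/4 + 105*m/16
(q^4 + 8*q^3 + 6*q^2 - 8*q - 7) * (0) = 0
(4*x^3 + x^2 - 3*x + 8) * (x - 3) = 4*x^4 - 11*x^3 - 6*x^2 + 17*x - 24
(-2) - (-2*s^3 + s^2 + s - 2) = 2*s^3 - s^2 - s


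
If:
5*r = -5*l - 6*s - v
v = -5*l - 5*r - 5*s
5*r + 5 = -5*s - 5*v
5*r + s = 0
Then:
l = 1/5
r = 0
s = 0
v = -1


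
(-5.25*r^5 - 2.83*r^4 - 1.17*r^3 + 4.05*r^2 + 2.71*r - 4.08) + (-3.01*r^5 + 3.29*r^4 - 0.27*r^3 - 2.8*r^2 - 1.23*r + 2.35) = -8.26*r^5 + 0.46*r^4 - 1.44*r^3 + 1.25*r^2 + 1.48*r - 1.73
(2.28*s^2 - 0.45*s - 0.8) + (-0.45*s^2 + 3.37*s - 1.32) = 1.83*s^2 + 2.92*s - 2.12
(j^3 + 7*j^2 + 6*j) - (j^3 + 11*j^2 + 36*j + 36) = -4*j^2 - 30*j - 36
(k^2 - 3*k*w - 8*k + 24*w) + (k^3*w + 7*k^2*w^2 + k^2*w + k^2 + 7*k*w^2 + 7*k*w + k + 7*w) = k^3*w + 7*k^2*w^2 + k^2*w + 2*k^2 + 7*k*w^2 + 4*k*w - 7*k + 31*w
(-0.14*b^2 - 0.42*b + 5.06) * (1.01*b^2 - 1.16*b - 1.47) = -0.1414*b^4 - 0.2618*b^3 + 5.8036*b^2 - 5.2522*b - 7.4382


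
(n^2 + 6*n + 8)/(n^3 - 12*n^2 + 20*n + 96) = (n + 4)/(n^2 - 14*n + 48)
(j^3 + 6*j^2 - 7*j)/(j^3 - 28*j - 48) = j*(-j^2 - 6*j + 7)/(-j^3 + 28*j + 48)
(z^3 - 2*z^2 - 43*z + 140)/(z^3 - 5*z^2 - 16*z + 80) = (z + 7)/(z + 4)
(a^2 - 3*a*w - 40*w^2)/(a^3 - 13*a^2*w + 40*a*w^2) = (-a - 5*w)/(a*(-a + 5*w))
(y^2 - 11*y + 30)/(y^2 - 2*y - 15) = (y - 6)/(y + 3)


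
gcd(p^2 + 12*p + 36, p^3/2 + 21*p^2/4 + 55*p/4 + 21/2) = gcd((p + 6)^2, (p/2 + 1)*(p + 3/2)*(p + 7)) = 1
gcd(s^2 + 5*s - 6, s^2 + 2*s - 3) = s - 1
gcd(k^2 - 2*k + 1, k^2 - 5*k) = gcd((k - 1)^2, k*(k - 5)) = 1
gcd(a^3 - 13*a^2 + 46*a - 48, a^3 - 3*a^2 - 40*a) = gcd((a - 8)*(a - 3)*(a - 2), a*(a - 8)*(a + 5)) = a - 8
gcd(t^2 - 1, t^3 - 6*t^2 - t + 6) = t^2 - 1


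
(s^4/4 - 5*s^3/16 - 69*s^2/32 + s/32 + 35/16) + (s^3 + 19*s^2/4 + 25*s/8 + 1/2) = s^4/4 + 11*s^3/16 + 83*s^2/32 + 101*s/32 + 43/16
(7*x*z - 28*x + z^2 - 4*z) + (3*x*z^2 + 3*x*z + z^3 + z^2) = 3*x*z^2 + 10*x*z - 28*x + z^3 + 2*z^2 - 4*z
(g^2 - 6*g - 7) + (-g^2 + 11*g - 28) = 5*g - 35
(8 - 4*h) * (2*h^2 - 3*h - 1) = -8*h^3 + 28*h^2 - 20*h - 8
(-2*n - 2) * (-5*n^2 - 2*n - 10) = 10*n^3 + 14*n^2 + 24*n + 20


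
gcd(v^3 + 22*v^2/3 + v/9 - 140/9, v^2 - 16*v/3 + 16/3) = v - 4/3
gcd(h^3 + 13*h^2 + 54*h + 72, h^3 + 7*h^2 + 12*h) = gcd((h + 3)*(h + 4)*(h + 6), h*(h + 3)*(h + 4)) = h^2 + 7*h + 12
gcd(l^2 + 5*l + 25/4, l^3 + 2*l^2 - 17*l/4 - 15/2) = l + 5/2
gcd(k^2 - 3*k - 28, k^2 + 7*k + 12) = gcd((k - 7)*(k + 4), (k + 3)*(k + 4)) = k + 4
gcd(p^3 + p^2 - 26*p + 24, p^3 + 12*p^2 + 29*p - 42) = p^2 + 5*p - 6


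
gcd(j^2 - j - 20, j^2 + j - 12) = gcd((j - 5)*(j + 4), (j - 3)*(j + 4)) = j + 4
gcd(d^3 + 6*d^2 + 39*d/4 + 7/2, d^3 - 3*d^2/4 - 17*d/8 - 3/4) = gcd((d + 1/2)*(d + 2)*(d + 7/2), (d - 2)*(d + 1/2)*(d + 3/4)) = d + 1/2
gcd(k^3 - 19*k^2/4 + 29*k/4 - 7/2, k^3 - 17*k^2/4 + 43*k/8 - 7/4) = k^2 - 15*k/4 + 7/2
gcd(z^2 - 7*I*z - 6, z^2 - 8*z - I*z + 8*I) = z - I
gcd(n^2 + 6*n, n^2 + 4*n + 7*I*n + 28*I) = 1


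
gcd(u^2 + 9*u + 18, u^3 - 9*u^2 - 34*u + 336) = u + 6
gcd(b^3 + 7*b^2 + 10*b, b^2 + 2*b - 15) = b + 5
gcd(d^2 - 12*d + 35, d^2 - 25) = d - 5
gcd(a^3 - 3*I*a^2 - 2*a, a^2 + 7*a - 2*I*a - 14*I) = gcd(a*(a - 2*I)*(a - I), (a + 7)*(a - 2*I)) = a - 2*I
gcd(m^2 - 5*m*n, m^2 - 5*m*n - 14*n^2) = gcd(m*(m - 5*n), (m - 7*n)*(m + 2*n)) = 1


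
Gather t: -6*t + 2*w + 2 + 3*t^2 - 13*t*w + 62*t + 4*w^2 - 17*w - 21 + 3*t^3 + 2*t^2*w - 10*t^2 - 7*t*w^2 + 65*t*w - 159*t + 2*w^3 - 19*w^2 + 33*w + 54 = 3*t^3 + t^2*(2*w - 7) + t*(-7*w^2 + 52*w - 103) + 2*w^3 - 15*w^2 + 18*w + 35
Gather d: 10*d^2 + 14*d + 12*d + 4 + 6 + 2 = 10*d^2 + 26*d + 12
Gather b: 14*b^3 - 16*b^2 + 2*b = 14*b^3 - 16*b^2 + 2*b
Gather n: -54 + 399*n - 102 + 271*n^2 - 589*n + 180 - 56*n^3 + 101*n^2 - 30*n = -56*n^3 + 372*n^2 - 220*n + 24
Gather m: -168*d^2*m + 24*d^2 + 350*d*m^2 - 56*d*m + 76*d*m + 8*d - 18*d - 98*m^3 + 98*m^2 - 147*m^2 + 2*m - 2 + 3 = 24*d^2 - 10*d - 98*m^3 + m^2*(350*d - 49) + m*(-168*d^2 + 20*d + 2) + 1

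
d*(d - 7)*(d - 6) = d^3 - 13*d^2 + 42*d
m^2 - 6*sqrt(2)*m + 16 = (m - 4*sqrt(2))*(m - 2*sqrt(2))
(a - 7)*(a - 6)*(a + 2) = a^3 - 11*a^2 + 16*a + 84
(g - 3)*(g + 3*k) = g^2 + 3*g*k - 3*g - 9*k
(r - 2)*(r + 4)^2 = r^3 + 6*r^2 - 32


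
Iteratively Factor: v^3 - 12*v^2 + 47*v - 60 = (v - 5)*(v^2 - 7*v + 12) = (v - 5)*(v - 4)*(v - 3)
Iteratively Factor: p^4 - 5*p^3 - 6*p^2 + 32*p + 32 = (p + 1)*(p^3 - 6*p^2 + 32) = (p - 4)*(p + 1)*(p^2 - 2*p - 8) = (p - 4)^2*(p + 1)*(p + 2)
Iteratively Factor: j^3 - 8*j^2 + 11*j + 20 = (j + 1)*(j^2 - 9*j + 20) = (j - 4)*(j + 1)*(j - 5)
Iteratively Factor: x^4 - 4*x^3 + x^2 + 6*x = (x)*(x^3 - 4*x^2 + x + 6) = x*(x + 1)*(x^2 - 5*x + 6) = x*(x - 2)*(x + 1)*(x - 3)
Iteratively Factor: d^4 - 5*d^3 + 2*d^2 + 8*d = (d)*(d^3 - 5*d^2 + 2*d + 8) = d*(d + 1)*(d^2 - 6*d + 8) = d*(d - 2)*(d + 1)*(d - 4)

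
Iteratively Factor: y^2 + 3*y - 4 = (y + 4)*(y - 1)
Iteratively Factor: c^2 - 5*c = (c - 5)*(c)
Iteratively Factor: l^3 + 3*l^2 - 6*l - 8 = (l + 1)*(l^2 + 2*l - 8) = (l - 2)*(l + 1)*(l + 4)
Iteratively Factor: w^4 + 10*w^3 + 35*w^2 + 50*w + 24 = (w + 1)*(w^3 + 9*w^2 + 26*w + 24) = (w + 1)*(w + 2)*(w^2 + 7*w + 12) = (w + 1)*(w + 2)*(w + 4)*(w + 3)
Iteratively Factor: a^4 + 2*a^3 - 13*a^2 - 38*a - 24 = (a + 1)*(a^3 + a^2 - 14*a - 24) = (a + 1)*(a + 2)*(a^2 - a - 12) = (a + 1)*(a + 2)*(a + 3)*(a - 4)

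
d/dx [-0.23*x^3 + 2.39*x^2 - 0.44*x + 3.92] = -0.69*x^2 + 4.78*x - 0.44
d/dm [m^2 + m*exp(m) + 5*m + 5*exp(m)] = m*exp(m) + 2*m + 6*exp(m) + 5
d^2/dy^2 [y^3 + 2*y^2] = 6*y + 4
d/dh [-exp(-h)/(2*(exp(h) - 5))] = (exp(h) - 5/2)*exp(-h)/(exp(h) - 5)^2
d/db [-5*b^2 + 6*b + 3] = 6 - 10*b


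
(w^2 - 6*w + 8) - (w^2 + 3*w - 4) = 12 - 9*w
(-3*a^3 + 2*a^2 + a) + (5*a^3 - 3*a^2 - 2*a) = 2*a^3 - a^2 - a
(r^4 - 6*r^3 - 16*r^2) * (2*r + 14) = 2*r^5 + 2*r^4 - 116*r^3 - 224*r^2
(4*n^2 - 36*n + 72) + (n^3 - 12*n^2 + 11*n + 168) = n^3 - 8*n^2 - 25*n + 240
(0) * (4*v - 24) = 0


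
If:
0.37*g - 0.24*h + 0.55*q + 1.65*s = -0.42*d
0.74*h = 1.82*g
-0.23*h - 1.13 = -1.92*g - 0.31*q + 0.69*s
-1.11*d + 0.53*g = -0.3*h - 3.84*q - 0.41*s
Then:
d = 0.596811169998832 - 2.23641220674141*s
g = 0.73763777828444*s + 0.859859013206779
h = 1.81419021145632*s + 2.11478838383289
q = -0.996776727971514*s - 0.111380571211135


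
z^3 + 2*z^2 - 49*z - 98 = (z - 7)*(z + 2)*(z + 7)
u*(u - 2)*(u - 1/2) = u^3 - 5*u^2/2 + u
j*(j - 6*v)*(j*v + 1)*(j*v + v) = j^4*v^2 - 6*j^3*v^3 + j^3*v^2 + j^3*v - 6*j^2*v^3 - 6*j^2*v^2 + j^2*v - 6*j*v^2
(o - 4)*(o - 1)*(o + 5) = o^3 - 21*o + 20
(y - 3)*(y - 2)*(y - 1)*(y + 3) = y^4 - 3*y^3 - 7*y^2 + 27*y - 18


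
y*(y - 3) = y^2 - 3*y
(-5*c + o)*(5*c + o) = -25*c^2 + o^2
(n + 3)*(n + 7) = n^2 + 10*n + 21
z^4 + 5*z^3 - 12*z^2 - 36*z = z*(z - 3)*(z + 2)*(z + 6)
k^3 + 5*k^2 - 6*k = k*(k - 1)*(k + 6)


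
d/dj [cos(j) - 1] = -sin(j)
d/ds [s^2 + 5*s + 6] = 2*s + 5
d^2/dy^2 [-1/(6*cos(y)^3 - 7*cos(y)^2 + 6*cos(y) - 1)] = 2*((-21*cos(y) + 28*cos(2*y) - 27*cos(3*y))*(6*cos(y)^3 - 7*cos(y)^2 + 6*cos(y) - 1)/4 - 4*(9*cos(y)^2 - 7*cos(y) + 3)^2*sin(y)^2)/(6*cos(y)^3 - 7*cos(y)^2 + 6*cos(y) - 1)^3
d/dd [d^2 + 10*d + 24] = 2*d + 10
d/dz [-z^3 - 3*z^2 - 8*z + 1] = -3*z^2 - 6*z - 8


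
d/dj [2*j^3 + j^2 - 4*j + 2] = 6*j^2 + 2*j - 4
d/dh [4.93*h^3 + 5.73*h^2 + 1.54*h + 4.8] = 14.79*h^2 + 11.46*h + 1.54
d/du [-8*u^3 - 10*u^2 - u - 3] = -24*u^2 - 20*u - 1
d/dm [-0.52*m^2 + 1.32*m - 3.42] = 1.32 - 1.04*m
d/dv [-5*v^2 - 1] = -10*v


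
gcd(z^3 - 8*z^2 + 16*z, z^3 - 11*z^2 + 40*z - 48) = z^2 - 8*z + 16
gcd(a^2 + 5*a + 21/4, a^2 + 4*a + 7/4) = a + 7/2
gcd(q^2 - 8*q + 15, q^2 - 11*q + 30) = q - 5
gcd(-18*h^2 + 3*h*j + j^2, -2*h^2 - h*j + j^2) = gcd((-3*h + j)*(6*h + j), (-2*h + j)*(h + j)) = 1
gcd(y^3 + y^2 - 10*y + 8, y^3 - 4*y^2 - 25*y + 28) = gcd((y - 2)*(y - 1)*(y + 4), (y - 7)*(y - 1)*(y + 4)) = y^2 + 3*y - 4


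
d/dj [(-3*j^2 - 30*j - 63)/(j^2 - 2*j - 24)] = 18*(2*j^2 + 15*j + 33)/(j^4 - 4*j^3 - 44*j^2 + 96*j + 576)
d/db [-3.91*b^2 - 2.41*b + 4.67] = -7.82*b - 2.41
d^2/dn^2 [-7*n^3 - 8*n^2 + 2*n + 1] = -42*n - 16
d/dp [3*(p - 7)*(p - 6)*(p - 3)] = 9*p^2 - 96*p + 243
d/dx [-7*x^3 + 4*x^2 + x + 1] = -21*x^2 + 8*x + 1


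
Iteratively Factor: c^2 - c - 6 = (c - 3)*(c + 2)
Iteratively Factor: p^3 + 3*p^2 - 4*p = (p - 1)*(p^2 + 4*p) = (p - 1)*(p + 4)*(p)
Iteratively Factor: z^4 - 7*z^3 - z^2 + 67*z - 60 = (z + 3)*(z^3 - 10*z^2 + 29*z - 20) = (z - 4)*(z + 3)*(z^2 - 6*z + 5) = (z - 4)*(z - 1)*(z + 3)*(z - 5)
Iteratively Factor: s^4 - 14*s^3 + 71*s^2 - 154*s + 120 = (s - 2)*(s^3 - 12*s^2 + 47*s - 60) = (s - 5)*(s - 2)*(s^2 - 7*s + 12) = (s - 5)*(s - 3)*(s - 2)*(s - 4)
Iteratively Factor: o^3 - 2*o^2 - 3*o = (o + 1)*(o^2 - 3*o) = (o - 3)*(o + 1)*(o)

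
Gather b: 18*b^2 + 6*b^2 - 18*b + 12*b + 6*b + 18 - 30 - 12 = 24*b^2 - 24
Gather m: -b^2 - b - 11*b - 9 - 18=-b^2 - 12*b - 27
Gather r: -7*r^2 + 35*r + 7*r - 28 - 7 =-7*r^2 + 42*r - 35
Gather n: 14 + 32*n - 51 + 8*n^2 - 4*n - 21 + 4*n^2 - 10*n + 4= 12*n^2 + 18*n - 54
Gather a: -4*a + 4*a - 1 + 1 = 0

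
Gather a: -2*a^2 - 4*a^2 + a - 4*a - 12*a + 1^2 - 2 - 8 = -6*a^2 - 15*a - 9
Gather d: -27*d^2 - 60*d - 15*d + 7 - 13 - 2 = -27*d^2 - 75*d - 8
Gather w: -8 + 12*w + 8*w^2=8*w^2 + 12*w - 8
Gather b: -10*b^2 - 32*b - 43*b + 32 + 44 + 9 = -10*b^2 - 75*b + 85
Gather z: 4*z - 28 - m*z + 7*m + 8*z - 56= 7*m + z*(12 - m) - 84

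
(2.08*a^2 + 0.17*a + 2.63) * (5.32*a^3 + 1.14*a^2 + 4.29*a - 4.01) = 11.0656*a^5 + 3.2756*a^4 + 23.1086*a^3 - 4.6133*a^2 + 10.601*a - 10.5463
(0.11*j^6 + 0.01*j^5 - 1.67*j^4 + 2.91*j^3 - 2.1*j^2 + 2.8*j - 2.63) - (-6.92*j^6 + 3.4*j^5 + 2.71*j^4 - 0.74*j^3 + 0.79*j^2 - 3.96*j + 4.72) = 7.03*j^6 - 3.39*j^5 - 4.38*j^4 + 3.65*j^3 - 2.89*j^2 + 6.76*j - 7.35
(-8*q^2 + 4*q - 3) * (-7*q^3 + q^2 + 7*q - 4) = 56*q^5 - 36*q^4 - 31*q^3 + 57*q^2 - 37*q + 12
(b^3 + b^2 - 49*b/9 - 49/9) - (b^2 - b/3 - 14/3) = b^3 - 46*b/9 - 7/9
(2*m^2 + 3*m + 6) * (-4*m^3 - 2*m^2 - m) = -8*m^5 - 16*m^4 - 32*m^3 - 15*m^2 - 6*m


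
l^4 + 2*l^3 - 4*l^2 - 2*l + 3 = (l - 1)^2*(l + 1)*(l + 3)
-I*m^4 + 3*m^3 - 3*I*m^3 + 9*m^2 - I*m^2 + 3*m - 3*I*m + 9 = (m + 3)*(m - I)*(m + 3*I)*(-I*m + 1)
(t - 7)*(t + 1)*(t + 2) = t^3 - 4*t^2 - 19*t - 14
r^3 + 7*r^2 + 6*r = r*(r + 1)*(r + 6)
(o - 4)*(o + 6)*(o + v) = o^3 + o^2*v + 2*o^2 + 2*o*v - 24*o - 24*v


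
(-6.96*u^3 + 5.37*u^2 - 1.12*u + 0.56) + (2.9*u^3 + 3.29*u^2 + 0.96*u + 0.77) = -4.06*u^3 + 8.66*u^2 - 0.16*u + 1.33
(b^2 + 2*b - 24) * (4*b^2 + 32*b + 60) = 4*b^4 + 40*b^3 + 28*b^2 - 648*b - 1440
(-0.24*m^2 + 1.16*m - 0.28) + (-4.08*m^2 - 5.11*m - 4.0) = -4.32*m^2 - 3.95*m - 4.28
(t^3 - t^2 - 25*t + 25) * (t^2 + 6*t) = t^5 + 5*t^4 - 31*t^3 - 125*t^2 + 150*t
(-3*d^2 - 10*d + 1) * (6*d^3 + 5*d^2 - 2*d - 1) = -18*d^5 - 75*d^4 - 38*d^3 + 28*d^2 + 8*d - 1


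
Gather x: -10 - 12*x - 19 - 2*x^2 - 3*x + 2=-2*x^2 - 15*x - 27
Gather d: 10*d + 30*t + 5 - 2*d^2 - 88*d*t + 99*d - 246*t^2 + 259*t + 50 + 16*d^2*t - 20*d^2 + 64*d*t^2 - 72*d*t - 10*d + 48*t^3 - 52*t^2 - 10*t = d^2*(16*t - 22) + d*(64*t^2 - 160*t + 99) + 48*t^3 - 298*t^2 + 279*t + 55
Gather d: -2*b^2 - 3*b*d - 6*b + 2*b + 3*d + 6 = -2*b^2 - 4*b + d*(3 - 3*b) + 6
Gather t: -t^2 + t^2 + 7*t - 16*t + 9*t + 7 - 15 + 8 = 0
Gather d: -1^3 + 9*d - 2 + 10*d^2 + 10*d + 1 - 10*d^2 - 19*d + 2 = 0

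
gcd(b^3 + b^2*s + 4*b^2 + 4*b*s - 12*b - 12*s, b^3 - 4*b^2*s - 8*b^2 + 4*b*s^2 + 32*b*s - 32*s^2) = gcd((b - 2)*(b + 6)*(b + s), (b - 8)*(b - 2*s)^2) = 1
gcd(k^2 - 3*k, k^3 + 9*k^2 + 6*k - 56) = 1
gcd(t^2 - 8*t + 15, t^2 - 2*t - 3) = t - 3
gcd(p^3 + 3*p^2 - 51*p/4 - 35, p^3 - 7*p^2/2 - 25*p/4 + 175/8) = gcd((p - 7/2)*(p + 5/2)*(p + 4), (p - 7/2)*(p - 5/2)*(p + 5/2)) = p^2 - p - 35/4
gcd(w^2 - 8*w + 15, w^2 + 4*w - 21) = w - 3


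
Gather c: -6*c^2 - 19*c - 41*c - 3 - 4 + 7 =-6*c^2 - 60*c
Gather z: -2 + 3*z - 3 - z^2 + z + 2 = -z^2 + 4*z - 3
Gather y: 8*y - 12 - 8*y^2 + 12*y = -8*y^2 + 20*y - 12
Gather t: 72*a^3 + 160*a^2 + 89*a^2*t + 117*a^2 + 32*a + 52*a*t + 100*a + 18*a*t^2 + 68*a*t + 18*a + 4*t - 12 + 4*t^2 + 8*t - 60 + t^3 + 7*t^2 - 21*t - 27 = 72*a^3 + 277*a^2 + 150*a + t^3 + t^2*(18*a + 11) + t*(89*a^2 + 120*a - 9) - 99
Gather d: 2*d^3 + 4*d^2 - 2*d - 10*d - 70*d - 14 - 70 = 2*d^3 + 4*d^2 - 82*d - 84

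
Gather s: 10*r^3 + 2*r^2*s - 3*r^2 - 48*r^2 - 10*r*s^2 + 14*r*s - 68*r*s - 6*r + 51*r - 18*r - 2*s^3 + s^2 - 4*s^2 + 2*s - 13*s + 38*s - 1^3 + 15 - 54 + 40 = 10*r^3 - 51*r^2 + 27*r - 2*s^3 + s^2*(-10*r - 3) + s*(2*r^2 - 54*r + 27)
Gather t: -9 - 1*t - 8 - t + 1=-2*t - 16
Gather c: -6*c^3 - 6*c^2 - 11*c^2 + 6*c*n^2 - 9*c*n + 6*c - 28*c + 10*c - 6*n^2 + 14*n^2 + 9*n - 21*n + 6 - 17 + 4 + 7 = -6*c^3 - 17*c^2 + c*(6*n^2 - 9*n - 12) + 8*n^2 - 12*n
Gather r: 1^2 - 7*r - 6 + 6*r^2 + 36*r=6*r^2 + 29*r - 5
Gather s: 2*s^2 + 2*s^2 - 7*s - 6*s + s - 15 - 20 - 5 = 4*s^2 - 12*s - 40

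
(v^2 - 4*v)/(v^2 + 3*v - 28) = v/(v + 7)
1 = 1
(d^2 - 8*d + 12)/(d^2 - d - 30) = (d - 2)/(d + 5)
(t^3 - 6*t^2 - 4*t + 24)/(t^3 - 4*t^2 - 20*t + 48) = (t + 2)/(t + 4)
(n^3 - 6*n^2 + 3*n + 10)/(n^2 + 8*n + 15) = (n^3 - 6*n^2 + 3*n + 10)/(n^2 + 8*n + 15)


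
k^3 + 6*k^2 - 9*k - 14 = (k - 2)*(k + 1)*(k + 7)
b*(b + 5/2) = b^2 + 5*b/2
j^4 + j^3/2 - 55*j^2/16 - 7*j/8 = j*(j - 7/4)*(j + 1/4)*(j + 2)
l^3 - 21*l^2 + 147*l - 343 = (l - 7)^3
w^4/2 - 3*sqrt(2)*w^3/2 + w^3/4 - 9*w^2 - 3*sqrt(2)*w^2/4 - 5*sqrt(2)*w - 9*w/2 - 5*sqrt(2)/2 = (w/2 + sqrt(2)/2)*(w + 1/2)*(w - 5*sqrt(2))*(w + sqrt(2))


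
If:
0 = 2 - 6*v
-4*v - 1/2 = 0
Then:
No Solution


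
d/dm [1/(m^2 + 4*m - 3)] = 2*(-m - 2)/(m^2 + 4*m - 3)^2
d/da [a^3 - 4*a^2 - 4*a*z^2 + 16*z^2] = 3*a^2 - 8*a - 4*z^2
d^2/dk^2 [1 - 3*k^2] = -6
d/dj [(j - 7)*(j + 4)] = 2*j - 3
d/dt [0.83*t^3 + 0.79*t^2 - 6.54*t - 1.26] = 2.49*t^2 + 1.58*t - 6.54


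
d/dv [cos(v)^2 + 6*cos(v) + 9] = -2*(cos(v) + 3)*sin(v)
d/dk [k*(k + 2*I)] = 2*k + 2*I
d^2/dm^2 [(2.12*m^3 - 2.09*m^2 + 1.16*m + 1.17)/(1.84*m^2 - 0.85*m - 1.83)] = (18.6574*m^3 + 1.32818399999999*m^2 + 55.05444*m - 8.037264)/(6.229504*m^6 - 8.63328*m^5 - 14.598744*m^4 + 16.558595*m^3 + 14.519403*m^2 - 8.539695*m - 6.128487)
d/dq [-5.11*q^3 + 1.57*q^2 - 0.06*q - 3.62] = -15.33*q^2 + 3.14*q - 0.06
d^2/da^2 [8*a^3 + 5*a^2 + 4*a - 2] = 48*a + 10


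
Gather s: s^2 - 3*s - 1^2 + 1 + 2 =s^2 - 3*s + 2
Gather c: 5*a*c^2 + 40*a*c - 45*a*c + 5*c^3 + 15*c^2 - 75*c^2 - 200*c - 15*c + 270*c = 5*c^3 + c^2*(5*a - 60) + c*(55 - 5*a)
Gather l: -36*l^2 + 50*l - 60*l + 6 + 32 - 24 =-36*l^2 - 10*l + 14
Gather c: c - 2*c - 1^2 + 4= 3 - c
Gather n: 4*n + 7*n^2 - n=7*n^2 + 3*n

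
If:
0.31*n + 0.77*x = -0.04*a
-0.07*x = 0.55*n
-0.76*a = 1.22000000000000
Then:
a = -1.61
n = -0.01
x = 0.09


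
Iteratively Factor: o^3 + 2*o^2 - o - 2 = (o + 2)*(o^2 - 1) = (o + 1)*(o + 2)*(o - 1)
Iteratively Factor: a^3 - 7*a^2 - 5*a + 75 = (a - 5)*(a^2 - 2*a - 15) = (a - 5)*(a + 3)*(a - 5)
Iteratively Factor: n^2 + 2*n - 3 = (n + 3)*(n - 1)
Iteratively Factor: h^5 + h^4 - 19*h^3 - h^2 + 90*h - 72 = (h + 3)*(h^4 - 2*h^3 - 13*h^2 + 38*h - 24) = (h - 2)*(h + 3)*(h^3 - 13*h + 12) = (h - 2)*(h - 1)*(h + 3)*(h^2 + h - 12) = (h - 2)*(h - 1)*(h + 3)*(h + 4)*(h - 3)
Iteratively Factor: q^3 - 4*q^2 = (q)*(q^2 - 4*q) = q*(q - 4)*(q)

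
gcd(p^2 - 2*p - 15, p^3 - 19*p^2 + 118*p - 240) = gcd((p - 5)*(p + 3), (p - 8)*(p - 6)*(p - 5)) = p - 5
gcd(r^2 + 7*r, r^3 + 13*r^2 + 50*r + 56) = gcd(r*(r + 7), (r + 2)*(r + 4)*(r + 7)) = r + 7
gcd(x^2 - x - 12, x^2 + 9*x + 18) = x + 3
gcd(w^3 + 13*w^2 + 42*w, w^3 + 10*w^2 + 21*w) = w^2 + 7*w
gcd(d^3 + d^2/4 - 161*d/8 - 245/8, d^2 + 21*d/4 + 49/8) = d^2 + 21*d/4 + 49/8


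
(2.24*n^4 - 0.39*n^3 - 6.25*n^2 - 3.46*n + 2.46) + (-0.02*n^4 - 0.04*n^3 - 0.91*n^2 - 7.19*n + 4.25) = 2.22*n^4 - 0.43*n^3 - 7.16*n^2 - 10.65*n + 6.71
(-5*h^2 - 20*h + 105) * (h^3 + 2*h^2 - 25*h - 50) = -5*h^5 - 30*h^4 + 190*h^3 + 960*h^2 - 1625*h - 5250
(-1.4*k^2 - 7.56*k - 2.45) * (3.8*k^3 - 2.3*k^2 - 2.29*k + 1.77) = -5.32*k^5 - 25.508*k^4 + 11.284*k^3 + 20.4694*k^2 - 7.7707*k - 4.3365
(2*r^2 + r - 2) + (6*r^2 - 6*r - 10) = 8*r^2 - 5*r - 12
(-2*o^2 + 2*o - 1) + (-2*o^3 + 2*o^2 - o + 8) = -2*o^3 + o + 7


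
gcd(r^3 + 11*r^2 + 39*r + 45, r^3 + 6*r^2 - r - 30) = r^2 + 8*r + 15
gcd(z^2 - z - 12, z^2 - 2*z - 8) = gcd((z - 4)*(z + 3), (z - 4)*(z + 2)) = z - 4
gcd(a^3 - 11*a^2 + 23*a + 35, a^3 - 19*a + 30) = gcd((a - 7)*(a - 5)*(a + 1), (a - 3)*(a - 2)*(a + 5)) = 1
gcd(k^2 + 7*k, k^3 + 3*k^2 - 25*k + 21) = k + 7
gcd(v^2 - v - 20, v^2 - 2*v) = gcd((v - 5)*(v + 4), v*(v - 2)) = 1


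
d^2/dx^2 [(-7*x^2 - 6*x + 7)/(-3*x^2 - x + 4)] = 6*(11*x^3 + 21*x^2 + 51*x + 15)/(27*x^6 + 27*x^5 - 99*x^4 - 71*x^3 + 132*x^2 + 48*x - 64)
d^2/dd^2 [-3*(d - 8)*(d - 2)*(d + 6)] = 24 - 18*d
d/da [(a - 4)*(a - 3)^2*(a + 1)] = 4*a^3 - 27*a^2 + 46*a - 3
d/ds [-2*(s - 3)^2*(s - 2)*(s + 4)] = -8*s^3 + 24*s^2 + 44*s - 132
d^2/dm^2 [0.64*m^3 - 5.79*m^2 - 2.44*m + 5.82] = 3.84*m - 11.58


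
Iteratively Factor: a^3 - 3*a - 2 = (a + 1)*(a^2 - a - 2) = (a + 1)^2*(a - 2)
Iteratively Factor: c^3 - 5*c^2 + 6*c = (c - 2)*(c^2 - 3*c) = (c - 3)*(c - 2)*(c)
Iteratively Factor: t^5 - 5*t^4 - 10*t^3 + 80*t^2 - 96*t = (t - 3)*(t^4 - 2*t^3 - 16*t^2 + 32*t) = (t - 3)*(t + 4)*(t^3 - 6*t^2 + 8*t) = t*(t - 3)*(t + 4)*(t^2 - 6*t + 8) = t*(t - 4)*(t - 3)*(t + 4)*(t - 2)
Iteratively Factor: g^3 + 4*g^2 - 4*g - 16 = (g - 2)*(g^2 + 6*g + 8) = (g - 2)*(g + 2)*(g + 4)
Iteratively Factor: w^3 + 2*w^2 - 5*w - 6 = (w + 1)*(w^2 + w - 6) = (w - 2)*(w + 1)*(w + 3)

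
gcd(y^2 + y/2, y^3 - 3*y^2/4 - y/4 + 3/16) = y + 1/2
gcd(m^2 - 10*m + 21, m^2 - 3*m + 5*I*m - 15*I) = m - 3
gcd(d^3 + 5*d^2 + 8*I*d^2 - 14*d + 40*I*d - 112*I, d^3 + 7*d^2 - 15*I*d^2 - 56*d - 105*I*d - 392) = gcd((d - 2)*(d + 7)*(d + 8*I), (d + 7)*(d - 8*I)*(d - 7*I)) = d + 7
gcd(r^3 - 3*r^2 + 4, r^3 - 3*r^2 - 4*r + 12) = r - 2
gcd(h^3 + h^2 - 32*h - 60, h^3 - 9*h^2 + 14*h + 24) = h - 6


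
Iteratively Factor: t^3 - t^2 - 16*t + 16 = (t - 4)*(t^2 + 3*t - 4) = (t - 4)*(t - 1)*(t + 4)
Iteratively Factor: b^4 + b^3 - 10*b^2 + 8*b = (b + 4)*(b^3 - 3*b^2 + 2*b) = (b - 2)*(b + 4)*(b^2 - b) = (b - 2)*(b - 1)*(b + 4)*(b)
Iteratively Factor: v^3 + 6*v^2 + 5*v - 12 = (v - 1)*(v^2 + 7*v + 12) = (v - 1)*(v + 4)*(v + 3)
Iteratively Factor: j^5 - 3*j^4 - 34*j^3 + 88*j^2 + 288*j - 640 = (j - 5)*(j^4 + 2*j^3 - 24*j^2 - 32*j + 128) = (j - 5)*(j + 4)*(j^3 - 2*j^2 - 16*j + 32) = (j - 5)*(j - 2)*(j + 4)*(j^2 - 16) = (j - 5)*(j - 2)*(j + 4)^2*(j - 4)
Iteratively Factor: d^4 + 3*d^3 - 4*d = (d + 2)*(d^3 + d^2 - 2*d) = (d - 1)*(d + 2)*(d^2 + 2*d) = (d - 1)*(d + 2)^2*(d)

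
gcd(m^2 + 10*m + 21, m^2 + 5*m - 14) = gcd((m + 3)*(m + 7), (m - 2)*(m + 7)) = m + 7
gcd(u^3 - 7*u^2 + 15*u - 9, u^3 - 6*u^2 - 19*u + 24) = u - 1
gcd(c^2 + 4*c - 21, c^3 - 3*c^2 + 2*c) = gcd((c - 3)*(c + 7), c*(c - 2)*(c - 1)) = 1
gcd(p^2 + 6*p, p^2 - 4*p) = p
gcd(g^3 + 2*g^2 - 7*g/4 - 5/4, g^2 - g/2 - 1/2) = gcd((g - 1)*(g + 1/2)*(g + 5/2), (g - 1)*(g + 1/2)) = g^2 - g/2 - 1/2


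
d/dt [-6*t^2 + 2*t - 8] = 2 - 12*t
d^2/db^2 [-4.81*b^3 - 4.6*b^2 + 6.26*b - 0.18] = -28.86*b - 9.2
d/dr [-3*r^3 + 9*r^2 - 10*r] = -9*r^2 + 18*r - 10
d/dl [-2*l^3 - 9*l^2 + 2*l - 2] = -6*l^2 - 18*l + 2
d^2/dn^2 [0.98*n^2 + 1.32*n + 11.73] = 1.96000000000000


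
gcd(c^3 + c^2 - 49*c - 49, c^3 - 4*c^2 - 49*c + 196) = c^2 - 49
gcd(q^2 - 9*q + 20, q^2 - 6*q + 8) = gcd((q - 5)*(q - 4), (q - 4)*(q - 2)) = q - 4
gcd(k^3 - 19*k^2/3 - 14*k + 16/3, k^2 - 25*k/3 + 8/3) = k^2 - 25*k/3 + 8/3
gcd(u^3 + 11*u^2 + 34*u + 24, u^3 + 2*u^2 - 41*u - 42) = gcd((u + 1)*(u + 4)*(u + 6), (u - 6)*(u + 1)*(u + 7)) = u + 1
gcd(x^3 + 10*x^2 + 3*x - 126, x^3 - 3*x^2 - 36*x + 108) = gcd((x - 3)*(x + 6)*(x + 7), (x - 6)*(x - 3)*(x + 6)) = x^2 + 3*x - 18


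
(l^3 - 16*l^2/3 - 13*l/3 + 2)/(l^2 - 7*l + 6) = (3*l^2 + 2*l - 1)/(3*(l - 1))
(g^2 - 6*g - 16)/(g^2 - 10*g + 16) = (g + 2)/(g - 2)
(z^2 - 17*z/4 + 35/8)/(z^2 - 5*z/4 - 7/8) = (2*z - 5)/(2*z + 1)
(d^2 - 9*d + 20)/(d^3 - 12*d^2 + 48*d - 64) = (d - 5)/(d^2 - 8*d + 16)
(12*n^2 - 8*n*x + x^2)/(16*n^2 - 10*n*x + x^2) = (-6*n + x)/(-8*n + x)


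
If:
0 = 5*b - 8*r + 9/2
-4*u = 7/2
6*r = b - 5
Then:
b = -67/22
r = -59/44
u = -7/8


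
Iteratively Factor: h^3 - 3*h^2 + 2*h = (h - 1)*(h^2 - 2*h) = (h - 2)*(h - 1)*(h)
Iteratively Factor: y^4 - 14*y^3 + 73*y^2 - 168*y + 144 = (y - 3)*(y^3 - 11*y^2 + 40*y - 48) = (y - 4)*(y - 3)*(y^2 - 7*y + 12) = (y - 4)*(y - 3)^2*(y - 4)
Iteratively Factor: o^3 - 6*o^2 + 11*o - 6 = (o - 2)*(o^2 - 4*o + 3) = (o - 3)*(o - 2)*(o - 1)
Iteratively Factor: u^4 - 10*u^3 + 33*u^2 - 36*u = (u - 3)*(u^3 - 7*u^2 + 12*u) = (u - 3)^2*(u^2 - 4*u) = u*(u - 3)^2*(u - 4)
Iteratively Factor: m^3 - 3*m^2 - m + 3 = (m - 3)*(m^2 - 1) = (m - 3)*(m - 1)*(m + 1)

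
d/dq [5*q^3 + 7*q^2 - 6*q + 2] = 15*q^2 + 14*q - 6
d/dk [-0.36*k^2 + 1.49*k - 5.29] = 1.49 - 0.72*k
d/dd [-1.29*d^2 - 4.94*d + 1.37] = -2.58*d - 4.94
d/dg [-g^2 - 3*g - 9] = -2*g - 3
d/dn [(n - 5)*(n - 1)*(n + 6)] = 3*n^2 - 31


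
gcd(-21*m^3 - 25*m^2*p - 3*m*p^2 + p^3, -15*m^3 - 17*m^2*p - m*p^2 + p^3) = 3*m^2 + 4*m*p + p^2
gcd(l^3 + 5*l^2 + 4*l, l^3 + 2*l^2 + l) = l^2 + l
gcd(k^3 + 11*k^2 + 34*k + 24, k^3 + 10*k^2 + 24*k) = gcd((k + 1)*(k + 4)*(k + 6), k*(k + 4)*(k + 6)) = k^2 + 10*k + 24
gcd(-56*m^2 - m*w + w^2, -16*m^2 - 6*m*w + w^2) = -8*m + w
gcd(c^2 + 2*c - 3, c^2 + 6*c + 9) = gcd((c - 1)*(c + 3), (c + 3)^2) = c + 3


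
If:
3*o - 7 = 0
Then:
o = 7/3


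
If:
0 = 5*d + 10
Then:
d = -2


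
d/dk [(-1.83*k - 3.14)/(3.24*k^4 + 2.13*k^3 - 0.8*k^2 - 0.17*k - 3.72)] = (17.7876*k^4 + 48.4902*k^3 + 18.6006*k^2 - 5.024*k + 6.2738)/(10.4976*k^8 + 13.8024*k^7 - 0.647100000000002*k^6 - 4.5096*k^5 - 24.1898*k^4 - 15.5752*k^3 + 5.9809*k^2 + 1.2648*k + 13.8384)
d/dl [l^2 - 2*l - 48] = 2*l - 2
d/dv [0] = 0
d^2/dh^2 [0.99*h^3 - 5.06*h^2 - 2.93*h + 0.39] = 5.94*h - 10.12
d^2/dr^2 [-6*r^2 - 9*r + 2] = -12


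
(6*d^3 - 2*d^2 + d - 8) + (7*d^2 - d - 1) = 6*d^3 + 5*d^2 - 9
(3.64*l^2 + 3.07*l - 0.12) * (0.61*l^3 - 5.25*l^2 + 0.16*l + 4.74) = 2.2204*l^5 - 17.2373*l^4 - 15.6083*l^3 + 18.3748*l^2 + 14.5326*l - 0.5688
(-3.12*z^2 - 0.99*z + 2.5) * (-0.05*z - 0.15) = 0.156*z^3 + 0.5175*z^2 + 0.0235*z - 0.375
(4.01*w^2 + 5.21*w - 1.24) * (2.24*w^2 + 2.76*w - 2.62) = 8.9824*w^4 + 22.738*w^3 + 1.0958*w^2 - 17.0726*w + 3.2488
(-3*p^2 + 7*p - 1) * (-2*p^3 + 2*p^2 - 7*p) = 6*p^5 - 20*p^4 + 37*p^3 - 51*p^2 + 7*p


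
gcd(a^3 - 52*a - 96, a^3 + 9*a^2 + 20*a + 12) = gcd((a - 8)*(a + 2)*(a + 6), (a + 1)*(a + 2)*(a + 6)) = a^2 + 8*a + 12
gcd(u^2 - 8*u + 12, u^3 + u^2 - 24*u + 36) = u - 2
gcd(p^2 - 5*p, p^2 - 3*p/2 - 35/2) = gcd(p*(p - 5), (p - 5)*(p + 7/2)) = p - 5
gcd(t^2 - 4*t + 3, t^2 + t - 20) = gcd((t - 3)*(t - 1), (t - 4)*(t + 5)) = 1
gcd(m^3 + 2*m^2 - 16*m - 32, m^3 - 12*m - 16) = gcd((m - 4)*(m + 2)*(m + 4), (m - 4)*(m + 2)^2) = m^2 - 2*m - 8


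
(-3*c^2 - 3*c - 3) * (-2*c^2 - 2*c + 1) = 6*c^4 + 12*c^3 + 9*c^2 + 3*c - 3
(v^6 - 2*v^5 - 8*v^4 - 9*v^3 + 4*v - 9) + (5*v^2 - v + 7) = v^6 - 2*v^5 - 8*v^4 - 9*v^3 + 5*v^2 + 3*v - 2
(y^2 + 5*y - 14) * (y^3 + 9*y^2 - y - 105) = y^5 + 14*y^4 + 30*y^3 - 236*y^2 - 511*y + 1470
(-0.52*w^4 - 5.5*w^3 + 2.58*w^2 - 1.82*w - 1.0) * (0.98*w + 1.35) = -0.5096*w^5 - 6.092*w^4 - 4.8966*w^3 + 1.6994*w^2 - 3.437*w - 1.35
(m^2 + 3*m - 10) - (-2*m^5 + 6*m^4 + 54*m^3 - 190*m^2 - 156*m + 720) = 2*m^5 - 6*m^4 - 54*m^3 + 191*m^2 + 159*m - 730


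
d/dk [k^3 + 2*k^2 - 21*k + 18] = 3*k^2 + 4*k - 21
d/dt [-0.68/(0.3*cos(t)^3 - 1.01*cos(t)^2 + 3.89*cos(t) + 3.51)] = (-0.612*cos(t)^2 + 1.3736*cos(t) - 2.6452)*sin(t)/(0.3*cos(t)^3 - 1.01*cos(t)^2 + 3.89*cos(t) + 3.51)^2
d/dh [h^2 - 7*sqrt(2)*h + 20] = 2*h - 7*sqrt(2)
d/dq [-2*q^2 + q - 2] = 1 - 4*q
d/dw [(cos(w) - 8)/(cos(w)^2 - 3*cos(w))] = (sin(w) + 24*sin(w)/cos(w)^2 - 16*tan(w))/(cos(w) - 3)^2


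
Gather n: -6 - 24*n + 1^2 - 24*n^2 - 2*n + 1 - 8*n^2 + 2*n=-32*n^2 - 24*n - 4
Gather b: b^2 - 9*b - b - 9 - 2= b^2 - 10*b - 11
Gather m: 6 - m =6 - m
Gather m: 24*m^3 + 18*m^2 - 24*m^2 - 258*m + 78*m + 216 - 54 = 24*m^3 - 6*m^2 - 180*m + 162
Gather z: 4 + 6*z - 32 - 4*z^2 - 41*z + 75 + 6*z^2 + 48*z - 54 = 2*z^2 + 13*z - 7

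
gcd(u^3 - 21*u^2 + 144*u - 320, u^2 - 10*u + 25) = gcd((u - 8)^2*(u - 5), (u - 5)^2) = u - 5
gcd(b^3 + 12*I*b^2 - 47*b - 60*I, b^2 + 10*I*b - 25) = b + 5*I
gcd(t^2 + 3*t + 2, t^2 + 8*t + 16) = 1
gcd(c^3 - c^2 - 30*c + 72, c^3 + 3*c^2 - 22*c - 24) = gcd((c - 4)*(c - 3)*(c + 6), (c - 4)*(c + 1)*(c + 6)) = c^2 + 2*c - 24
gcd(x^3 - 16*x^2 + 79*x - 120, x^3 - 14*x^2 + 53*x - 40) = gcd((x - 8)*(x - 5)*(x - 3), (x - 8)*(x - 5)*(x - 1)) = x^2 - 13*x + 40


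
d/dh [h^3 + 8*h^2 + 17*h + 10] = 3*h^2 + 16*h + 17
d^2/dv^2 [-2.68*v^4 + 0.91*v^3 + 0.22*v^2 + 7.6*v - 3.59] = -32.16*v^2 + 5.46*v + 0.44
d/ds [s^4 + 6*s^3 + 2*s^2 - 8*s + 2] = 4*s^3 + 18*s^2 + 4*s - 8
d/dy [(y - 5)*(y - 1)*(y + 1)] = 3*y^2 - 10*y - 1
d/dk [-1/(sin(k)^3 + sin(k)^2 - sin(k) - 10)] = (3*sin(k)^2 + 2*sin(k) - 1)*cos(k)/(sin(k)^3 + sin(k)^2 - sin(k) - 10)^2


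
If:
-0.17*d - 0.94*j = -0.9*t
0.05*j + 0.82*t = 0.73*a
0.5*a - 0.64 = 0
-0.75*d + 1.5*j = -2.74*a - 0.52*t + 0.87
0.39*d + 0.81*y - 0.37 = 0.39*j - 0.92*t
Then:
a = 1.28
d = 4.74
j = 0.22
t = 1.13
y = -3.00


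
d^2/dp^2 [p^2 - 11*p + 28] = 2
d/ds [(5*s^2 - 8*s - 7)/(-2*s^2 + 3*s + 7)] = (-s^2 + 42*s - 35)/(4*s^4 - 12*s^3 - 19*s^2 + 42*s + 49)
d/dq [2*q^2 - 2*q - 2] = 4*q - 2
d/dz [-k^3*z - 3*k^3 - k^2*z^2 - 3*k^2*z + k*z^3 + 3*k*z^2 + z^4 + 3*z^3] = -k^3 - 2*k^2*z - 3*k^2 + 3*k*z^2 + 6*k*z + 4*z^3 + 9*z^2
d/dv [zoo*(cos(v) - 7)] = zoo*sin(v)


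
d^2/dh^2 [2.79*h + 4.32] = 0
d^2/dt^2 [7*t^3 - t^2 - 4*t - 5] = 42*t - 2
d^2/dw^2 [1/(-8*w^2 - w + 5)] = 2*(64*w^2 + 8*w - (16*w + 1)^2 - 40)/(8*w^2 + w - 5)^3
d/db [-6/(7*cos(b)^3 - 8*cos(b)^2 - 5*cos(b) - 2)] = 6*(-21*cos(b)^2 + 16*cos(b) + 5)*sin(b)/(-7*cos(b)^3 + 8*cos(b)^2 + 5*cos(b) + 2)^2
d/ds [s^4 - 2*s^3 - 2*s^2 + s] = 4*s^3 - 6*s^2 - 4*s + 1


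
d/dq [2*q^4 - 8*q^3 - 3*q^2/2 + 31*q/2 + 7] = 8*q^3 - 24*q^2 - 3*q + 31/2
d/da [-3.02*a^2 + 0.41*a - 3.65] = 0.41 - 6.04*a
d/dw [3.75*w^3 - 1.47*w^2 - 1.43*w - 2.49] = 11.25*w^2 - 2.94*w - 1.43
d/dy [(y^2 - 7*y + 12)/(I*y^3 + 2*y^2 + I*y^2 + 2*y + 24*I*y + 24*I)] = (I*y^4 - 14*I*y^3 + y^2*(-16 + 5*I) + y*(48 - 24*I) + 24 + 456*I)/(y^6 + y^5*(2 - 4*I) + y^4*(45 - 8*I) + y^3*(88 - 100*I) + y^2*(620 - 192*I) + y*(1152 - 96*I) + 576)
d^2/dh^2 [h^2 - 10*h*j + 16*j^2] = 2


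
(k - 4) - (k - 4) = 0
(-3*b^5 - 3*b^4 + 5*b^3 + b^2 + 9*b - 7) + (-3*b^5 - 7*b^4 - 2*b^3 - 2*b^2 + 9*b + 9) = -6*b^5 - 10*b^4 + 3*b^3 - b^2 + 18*b + 2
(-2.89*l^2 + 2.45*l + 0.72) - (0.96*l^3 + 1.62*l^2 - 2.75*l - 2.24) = -0.96*l^3 - 4.51*l^2 + 5.2*l + 2.96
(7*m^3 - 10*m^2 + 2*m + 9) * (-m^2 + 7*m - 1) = -7*m^5 + 59*m^4 - 79*m^3 + 15*m^2 + 61*m - 9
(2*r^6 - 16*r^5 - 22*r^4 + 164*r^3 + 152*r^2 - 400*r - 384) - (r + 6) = 2*r^6 - 16*r^5 - 22*r^4 + 164*r^3 + 152*r^2 - 401*r - 390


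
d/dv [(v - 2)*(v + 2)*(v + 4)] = 3*v^2 + 8*v - 4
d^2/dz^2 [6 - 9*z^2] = -18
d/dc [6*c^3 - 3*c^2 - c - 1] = 18*c^2 - 6*c - 1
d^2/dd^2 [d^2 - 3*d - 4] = 2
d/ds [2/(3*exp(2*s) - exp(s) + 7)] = (2 - 12*exp(s))*exp(s)/(3*exp(2*s) - exp(s) + 7)^2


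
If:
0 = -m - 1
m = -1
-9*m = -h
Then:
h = -9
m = -1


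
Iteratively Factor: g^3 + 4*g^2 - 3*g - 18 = (g + 3)*(g^2 + g - 6) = (g - 2)*(g + 3)*(g + 3)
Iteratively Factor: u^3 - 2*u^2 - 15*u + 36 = (u + 4)*(u^2 - 6*u + 9) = (u - 3)*(u + 4)*(u - 3)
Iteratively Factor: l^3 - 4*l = (l - 2)*(l^2 + 2*l) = l*(l - 2)*(l + 2)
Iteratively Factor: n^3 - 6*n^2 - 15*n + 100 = (n - 5)*(n^2 - n - 20) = (n - 5)^2*(n + 4)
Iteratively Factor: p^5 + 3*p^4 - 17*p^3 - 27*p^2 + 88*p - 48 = (p - 3)*(p^4 + 6*p^3 + p^2 - 24*p + 16) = (p - 3)*(p + 4)*(p^3 + 2*p^2 - 7*p + 4) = (p - 3)*(p + 4)^2*(p^2 - 2*p + 1) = (p - 3)*(p - 1)*(p + 4)^2*(p - 1)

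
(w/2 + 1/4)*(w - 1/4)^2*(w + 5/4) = w^4/2 + 5*w^3/8 - 3*w^2/32 - 13*w/128 + 5/256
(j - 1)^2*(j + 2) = j^3 - 3*j + 2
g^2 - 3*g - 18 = (g - 6)*(g + 3)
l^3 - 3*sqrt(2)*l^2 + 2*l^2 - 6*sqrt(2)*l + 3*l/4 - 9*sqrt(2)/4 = (l + 1/2)*(l + 3/2)*(l - 3*sqrt(2))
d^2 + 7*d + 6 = (d + 1)*(d + 6)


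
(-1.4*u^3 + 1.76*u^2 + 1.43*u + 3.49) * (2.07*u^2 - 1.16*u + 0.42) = -2.898*u^5 + 5.2672*u^4 + 0.3305*u^3 + 6.3047*u^2 - 3.4478*u + 1.4658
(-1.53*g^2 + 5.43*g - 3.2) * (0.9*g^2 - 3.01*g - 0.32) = -1.377*g^4 + 9.4923*g^3 - 18.7347*g^2 + 7.8944*g + 1.024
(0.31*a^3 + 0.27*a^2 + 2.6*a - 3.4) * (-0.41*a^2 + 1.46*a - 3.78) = -0.1271*a^5 + 0.3419*a^4 - 1.8436*a^3 + 4.1694*a^2 - 14.792*a + 12.852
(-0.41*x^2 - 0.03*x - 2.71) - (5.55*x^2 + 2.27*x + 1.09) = -5.96*x^2 - 2.3*x - 3.8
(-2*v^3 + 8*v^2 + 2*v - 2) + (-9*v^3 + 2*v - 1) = -11*v^3 + 8*v^2 + 4*v - 3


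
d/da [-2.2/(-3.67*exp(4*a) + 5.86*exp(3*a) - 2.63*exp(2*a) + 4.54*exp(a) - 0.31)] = (-32.296*exp(3*a) + 38.676*exp(2*a) - 11.572*exp(a) + 9.988)*exp(a)/(3.67*exp(4*a) - 5.86*exp(3*a) + 2.63*exp(2*a) - 4.54*exp(a) + 0.31)^2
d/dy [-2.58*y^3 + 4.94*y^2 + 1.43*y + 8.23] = -7.74*y^2 + 9.88*y + 1.43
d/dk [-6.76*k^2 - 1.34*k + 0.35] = -13.52*k - 1.34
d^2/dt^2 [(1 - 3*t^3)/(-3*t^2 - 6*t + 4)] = 6*(48*t^3 - 81*t^2 + 30*t - 16)/(27*t^6 + 162*t^5 + 216*t^4 - 216*t^3 - 288*t^2 + 288*t - 64)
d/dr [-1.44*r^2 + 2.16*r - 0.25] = 2.16 - 2.88*r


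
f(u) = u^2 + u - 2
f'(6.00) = 13.00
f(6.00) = 40.00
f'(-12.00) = -23.00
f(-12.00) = 130.00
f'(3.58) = 8.16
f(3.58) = 14.40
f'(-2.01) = -3.02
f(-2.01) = 0.03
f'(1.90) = 4.80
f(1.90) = 3.51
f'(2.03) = 5.06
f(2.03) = 4.15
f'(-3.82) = -6.64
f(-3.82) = 8.77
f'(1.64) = 4.28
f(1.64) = 2.33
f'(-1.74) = -2.48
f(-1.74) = -0.71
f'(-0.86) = -0.72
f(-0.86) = -2.12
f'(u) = 2*u + 1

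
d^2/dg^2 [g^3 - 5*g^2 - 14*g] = 6*g - 10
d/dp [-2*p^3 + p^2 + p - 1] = -6*p^2 + 2*p + 1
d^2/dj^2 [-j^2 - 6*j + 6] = -2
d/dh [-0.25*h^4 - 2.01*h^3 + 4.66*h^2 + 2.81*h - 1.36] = -1.0*h^3 - 6.03*h^2 + 9.32*h + 2.81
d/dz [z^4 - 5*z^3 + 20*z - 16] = 4*z^3 - 15*z^2 + 20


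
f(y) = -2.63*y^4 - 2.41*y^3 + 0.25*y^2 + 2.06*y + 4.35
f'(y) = -10.52*y^3 - 7.23*y^2 + 0.5*y + 2.06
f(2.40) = -109.84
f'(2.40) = -183.81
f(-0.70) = 3.23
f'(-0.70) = 1.78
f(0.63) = 4.73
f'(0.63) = -3.13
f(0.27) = 4.86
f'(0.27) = 1.46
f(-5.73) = -2380.98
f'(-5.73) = 1740.97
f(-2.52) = -66.75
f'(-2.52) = 123.24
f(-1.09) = 1.81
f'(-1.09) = 6.55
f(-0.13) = 4.09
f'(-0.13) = 1.90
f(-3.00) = -147.54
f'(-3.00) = 219.53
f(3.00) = -265.32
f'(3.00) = -345.55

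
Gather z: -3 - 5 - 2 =-10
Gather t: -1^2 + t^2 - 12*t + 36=t^2 - 12*t + 35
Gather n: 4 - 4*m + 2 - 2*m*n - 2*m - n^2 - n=-6*m - n^2 + n*(-2*m - 1) + 6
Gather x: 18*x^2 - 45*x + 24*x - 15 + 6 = 18*x^2 - 21*x - 9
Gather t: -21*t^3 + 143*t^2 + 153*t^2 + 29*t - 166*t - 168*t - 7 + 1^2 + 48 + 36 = -21*t^3 + 296*t^2 - 305*t + 78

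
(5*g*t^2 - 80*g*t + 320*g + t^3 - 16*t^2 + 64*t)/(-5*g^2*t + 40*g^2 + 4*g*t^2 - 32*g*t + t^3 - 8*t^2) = (t - 8)/(-g + t)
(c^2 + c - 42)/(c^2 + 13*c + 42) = (c - 6)/(c + 6)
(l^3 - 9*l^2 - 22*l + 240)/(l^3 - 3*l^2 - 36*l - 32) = (l^2 - l - 30)/(l^2 + 5*l + 4)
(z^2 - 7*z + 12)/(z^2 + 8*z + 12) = (z^2 - 7*z + 12)/(z^2 + 8*z + 12)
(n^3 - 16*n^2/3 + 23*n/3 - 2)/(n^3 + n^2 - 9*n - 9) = (3*n^2 - 7*n + 2)/(3*(n^2 + 4*n + 3))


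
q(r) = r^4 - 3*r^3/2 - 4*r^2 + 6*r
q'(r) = 4*r^3 - 9*r^2/2 - 8*r + 6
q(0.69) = 1.97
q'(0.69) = -0.35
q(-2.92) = 58.42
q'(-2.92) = -108.60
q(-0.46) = -3.42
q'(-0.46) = 8.34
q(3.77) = 87.40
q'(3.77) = 126.21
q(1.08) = 1.29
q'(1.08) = -2.85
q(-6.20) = 1644.17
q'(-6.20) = -1070.69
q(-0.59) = -4.50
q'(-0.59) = 8.33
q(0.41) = 1.71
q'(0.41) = 2.24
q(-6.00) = 1440.00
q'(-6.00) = -972.00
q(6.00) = 864.00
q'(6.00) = 660.00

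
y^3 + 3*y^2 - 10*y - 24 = (y - 3)*(y + 2)*(y + 4)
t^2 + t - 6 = (t - 2)*(t + 3)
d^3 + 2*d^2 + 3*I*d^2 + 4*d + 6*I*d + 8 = (d + 2)*(d - I)*(d + 4*I)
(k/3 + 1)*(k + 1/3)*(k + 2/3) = k^3/3 + 4*k^2/3 + 29*k/27 + 2/9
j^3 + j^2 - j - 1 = (j - 1)*(j + 1)^2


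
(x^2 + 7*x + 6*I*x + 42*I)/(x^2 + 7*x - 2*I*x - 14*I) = (x + 6*I)/(x - 2*I)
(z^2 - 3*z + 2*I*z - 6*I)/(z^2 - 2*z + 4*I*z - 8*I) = (z^2 + z*(-3 + 2*I) - 6*I)/(z^2 + z*(-2 + 4*I) - 8*I)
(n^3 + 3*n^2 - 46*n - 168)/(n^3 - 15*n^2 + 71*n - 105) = (n^2 + 10*n + 24)/(n^2 - 8*n + 15)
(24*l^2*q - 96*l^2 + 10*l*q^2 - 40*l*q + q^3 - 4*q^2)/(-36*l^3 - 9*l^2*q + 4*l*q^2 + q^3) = (6*l*q - 24*l + q^2 - 4*q)/(-9*l^2 + q^2)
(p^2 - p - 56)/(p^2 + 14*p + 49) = (p - 8)/(p + 7)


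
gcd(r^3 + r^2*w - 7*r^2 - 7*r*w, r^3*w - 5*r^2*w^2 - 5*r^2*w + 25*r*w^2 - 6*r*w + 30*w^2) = 1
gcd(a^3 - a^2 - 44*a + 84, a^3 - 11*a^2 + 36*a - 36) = a^2 - 8*a + 12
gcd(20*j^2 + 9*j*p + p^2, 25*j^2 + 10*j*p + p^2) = 5*j + p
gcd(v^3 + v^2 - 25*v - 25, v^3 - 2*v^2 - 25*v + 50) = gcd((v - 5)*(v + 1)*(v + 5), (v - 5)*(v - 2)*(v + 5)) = v^2 - 25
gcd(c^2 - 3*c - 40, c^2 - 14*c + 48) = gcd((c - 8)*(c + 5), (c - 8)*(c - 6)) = c - 8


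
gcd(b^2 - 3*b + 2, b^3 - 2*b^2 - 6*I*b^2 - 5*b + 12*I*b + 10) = b - 2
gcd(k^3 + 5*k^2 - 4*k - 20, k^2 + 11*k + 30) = k + 5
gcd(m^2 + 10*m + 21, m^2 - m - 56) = m + 7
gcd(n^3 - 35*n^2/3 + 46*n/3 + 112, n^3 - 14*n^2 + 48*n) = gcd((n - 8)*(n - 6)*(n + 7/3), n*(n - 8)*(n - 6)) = n^2 - 14*n + 48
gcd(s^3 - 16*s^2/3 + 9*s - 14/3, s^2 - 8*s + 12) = s - 2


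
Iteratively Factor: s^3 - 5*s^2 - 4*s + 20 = (s - 5)*(s^2 - 4) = (s - 5)*(s + 2)*(s - 2)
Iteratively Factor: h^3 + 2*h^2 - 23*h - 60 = (h - 5)*(h^2 + 7*h + 12) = (h - 5)*(h + 3)*(h + 4)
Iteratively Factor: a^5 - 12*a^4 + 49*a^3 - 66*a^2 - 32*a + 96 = (a - 4)*(a^4 - 8*a^3 + 17*a^2 + 2*a - 24) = (a - 4)^2*(a^3 - 4*a^2 + a + 6) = (a - 4)^2*(a + 1)*(a^2 - 5*a + 6) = (a - 4)^2*(a - 2)*(a + 1)*(a - 3)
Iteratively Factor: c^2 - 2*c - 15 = (c - 5)*(c + 3)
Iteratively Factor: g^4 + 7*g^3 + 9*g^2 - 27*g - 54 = (g + 3)*(g^3 + 4*g^2 - 3*g - 18) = (g + 3)^2*(g^2 + g - 6) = (g + 3)^3*(g - 2)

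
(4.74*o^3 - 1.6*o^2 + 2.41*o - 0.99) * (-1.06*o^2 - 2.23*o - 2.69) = -5.0244*o^5 - 8.8742*o^4 - 11.7372*o^3 - 0.0208999999999993*o^2 - 4.2752*o + 2.6631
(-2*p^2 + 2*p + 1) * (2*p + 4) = -4*p^3 - 4*p^2 + 10*p + 4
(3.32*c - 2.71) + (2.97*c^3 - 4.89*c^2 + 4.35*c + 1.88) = 2.97*c^3 - 4.89*c^2 + 7.67*c - 0.83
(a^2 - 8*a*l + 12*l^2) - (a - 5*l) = a^2 - 8*a*l - a + 12*l^2 + 5*l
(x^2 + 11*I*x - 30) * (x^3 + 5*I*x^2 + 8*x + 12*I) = x^5 + 16*I*x^4 - 77*x^3 - 50*I*x^2 - 372*x - 360*I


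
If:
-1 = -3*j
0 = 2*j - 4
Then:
No Solution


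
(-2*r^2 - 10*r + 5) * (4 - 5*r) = 10*r^3 + 42*r^2 - 65*r + 20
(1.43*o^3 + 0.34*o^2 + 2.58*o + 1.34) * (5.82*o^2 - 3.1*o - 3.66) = 8.3226*o^5 - 2.4542*o^4 + 8.7278*o^3 - 1.4436*o^2 - 13.5968*o - 4.9044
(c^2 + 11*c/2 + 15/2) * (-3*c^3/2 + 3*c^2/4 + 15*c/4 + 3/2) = -3*c^5/2 - 15*c^4/2 - 27*c^3/8 + 111*c^2/4 + 291*c/8 + 45/4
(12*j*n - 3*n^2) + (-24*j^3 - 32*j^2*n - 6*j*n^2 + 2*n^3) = -24*j^3 - 32*j^2*n - 6*j*n^2 + 12*j*n + 2*n^3 - 3*n^2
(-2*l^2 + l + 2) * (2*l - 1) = -4*l^3 + 4*l^2 + 3*l - 2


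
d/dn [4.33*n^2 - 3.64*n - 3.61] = 8.66*n - 3.64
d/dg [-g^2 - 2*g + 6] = -2*g - 2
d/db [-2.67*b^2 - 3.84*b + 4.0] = -5.34*b - 3.84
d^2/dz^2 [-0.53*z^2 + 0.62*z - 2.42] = -1.06000000000000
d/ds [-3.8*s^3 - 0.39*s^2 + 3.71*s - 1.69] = -11.4*s^2 - 0.78*s + 3.71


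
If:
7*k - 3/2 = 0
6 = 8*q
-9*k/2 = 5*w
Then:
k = 3/14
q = 3/4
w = -27/140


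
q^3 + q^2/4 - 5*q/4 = q*(q - 1)*(q + 5/4)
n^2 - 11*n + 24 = (n - 8)*(n - 3)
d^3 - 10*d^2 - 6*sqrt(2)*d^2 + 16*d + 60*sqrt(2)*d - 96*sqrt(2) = (d - 8)*(d - 2)*(d - 6*sqrt(2))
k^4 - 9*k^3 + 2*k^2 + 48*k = k*(k - 8)*(k - 3)*(k + 2)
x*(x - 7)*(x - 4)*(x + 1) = x^4 - 10*x^3 + 17*x^2 + 28*x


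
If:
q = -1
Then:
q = -1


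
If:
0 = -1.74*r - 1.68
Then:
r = -0.97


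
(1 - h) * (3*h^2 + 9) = -3*h^3 + 3*h^2 - 9*h + 9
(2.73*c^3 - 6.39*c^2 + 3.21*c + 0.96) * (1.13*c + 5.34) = 3.0849*c^4 + 7.3575*c^3 - 30.4953*c^2 + 18.2262*c + 5.1264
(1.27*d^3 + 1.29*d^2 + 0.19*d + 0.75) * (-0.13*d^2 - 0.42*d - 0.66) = -0.1651*d^5 - 0.7011*d^4 - 1.4047*d^3 - 1.0287*d^2 - 0.4404*d - 0.495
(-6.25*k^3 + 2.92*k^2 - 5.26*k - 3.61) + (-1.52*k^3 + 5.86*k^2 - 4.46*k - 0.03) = -7.77*k^3 + 8.78*k^2 - 9.72*k - 3.64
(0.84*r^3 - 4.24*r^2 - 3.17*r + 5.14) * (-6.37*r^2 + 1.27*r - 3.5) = -5.3508*r^5 + 28.0756*r^4 + 11.8681*r^3 - 21.9277*r^2 + 17.6228*r - 17.99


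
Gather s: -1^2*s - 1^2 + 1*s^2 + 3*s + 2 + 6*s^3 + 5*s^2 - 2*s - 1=6*s^3 + 6*s^2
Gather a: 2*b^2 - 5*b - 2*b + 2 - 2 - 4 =2*b^2 - 7*b - 4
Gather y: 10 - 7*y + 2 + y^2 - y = y^2 - 8*y + 12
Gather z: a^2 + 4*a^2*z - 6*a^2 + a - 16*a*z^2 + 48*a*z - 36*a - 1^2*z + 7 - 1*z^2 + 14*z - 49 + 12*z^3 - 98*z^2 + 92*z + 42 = -5*a^2 - 35*a + 12*z^3 + z^2*(-16*a - 99) + z*(4*a^2 + 48*a + 105)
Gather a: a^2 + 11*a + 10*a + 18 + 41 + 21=a^2 + 21*a + 80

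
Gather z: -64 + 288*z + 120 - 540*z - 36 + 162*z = 20 - 90*z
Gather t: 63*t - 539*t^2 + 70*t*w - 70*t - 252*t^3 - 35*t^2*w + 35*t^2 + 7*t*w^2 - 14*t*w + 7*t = -252*t^3 + t^2*(-35*w - 504) + t*(7*w^2 + 56*w)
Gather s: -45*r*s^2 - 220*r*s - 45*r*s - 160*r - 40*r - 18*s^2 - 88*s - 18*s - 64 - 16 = -200*r + s^2*(-45*r - 18) + s*(-265*r - 106) - 80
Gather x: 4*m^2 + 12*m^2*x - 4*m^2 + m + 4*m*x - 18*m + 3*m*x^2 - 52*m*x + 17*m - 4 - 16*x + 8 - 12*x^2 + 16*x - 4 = x^2*(3*m - 12) + x*(12*m^2 - 48*m)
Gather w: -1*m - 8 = -m - 8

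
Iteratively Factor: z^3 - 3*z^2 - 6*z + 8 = (z - 4)*(z^2 + z - 2) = (z - 4)*(z + 2)*(z - 1)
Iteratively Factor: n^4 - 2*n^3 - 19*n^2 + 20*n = (n + 4)*(n^3 - 6*n^2 + 5*n) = (n - 5)*(n + 4)*(n^2 - n) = n*(n - 5)*(n + 4)*(n - 1)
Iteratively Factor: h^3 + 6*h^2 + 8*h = (h + 4)*(h^2 + 2*h) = (h + 2)*(h + 4)*(h)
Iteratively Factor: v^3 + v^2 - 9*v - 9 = (v - 3)*(v^2 + 4*v + 3) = (v - 3)*(v + 3)*(v + 1)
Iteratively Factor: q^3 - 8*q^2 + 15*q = (q - 3)*(q^2 - 5*q) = (q - 5)*(q - 3)*(q)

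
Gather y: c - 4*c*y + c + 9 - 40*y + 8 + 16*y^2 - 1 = 2*c + 16*y^2 + y*(-4*c - 40) + 16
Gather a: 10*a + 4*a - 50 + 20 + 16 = 14*a - 14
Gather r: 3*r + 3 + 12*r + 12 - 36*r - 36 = -21*r - 21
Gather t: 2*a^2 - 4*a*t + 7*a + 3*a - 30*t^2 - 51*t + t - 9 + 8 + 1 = 2*a^2 + 10*a - 30*t^2 + t*(-4*a - 50)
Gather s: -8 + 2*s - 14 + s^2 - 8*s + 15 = s^2 - 6*s - 7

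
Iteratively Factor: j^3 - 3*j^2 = (j)*(j^2 - 3*j) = j^2*(j - 3)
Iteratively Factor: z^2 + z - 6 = (z - 2)*(z + 3)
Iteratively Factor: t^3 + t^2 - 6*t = (t - 2)*(t^2 + 3*t) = t*(t - 2)*(t + 3)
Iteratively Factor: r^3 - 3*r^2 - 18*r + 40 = (r - 5)*(r^2 + 2*r - 8) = (r - 5)*(r - 2)*(r + 4)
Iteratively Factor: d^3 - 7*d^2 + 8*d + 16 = (d - 4)*(d^2 - 3*d - 4) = (d - 4)^2*(d + 1)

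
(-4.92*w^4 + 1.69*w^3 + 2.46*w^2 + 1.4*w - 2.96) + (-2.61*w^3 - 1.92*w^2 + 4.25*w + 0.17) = -4.92*w^4 - 0.92*w^3 + 0.54*w^2 + 5.65*w - 2.79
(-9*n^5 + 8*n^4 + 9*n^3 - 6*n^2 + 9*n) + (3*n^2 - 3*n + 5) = -9*n^5 + 8*n^4 + 9*n^3 - 3*n^2 + 6*n + 5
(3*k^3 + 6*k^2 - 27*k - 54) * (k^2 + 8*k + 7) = 3*k^5 + 30*k^4 + 42*k^3 - 228*k^2 - 621*k - 378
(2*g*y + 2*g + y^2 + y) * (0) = 0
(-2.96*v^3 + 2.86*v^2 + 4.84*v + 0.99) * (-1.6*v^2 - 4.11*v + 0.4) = 4.736*v^5 + 7.5896*v^4 - 20.6826*v^3 - 20.3324*v^2 - 2.1329*v + 0.396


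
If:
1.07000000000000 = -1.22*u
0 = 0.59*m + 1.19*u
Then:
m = 1.77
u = -0.88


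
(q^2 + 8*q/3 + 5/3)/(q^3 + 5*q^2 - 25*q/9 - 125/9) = 3*(q + 1)/(3*q^2 + 10*q - 25)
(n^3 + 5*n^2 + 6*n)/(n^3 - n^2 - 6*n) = (n + 3)/(n - 3)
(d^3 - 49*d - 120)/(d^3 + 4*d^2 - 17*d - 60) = (d - 8)/(d - 4)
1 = 1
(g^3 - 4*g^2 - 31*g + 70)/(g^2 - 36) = (g^3 - 4*g^2 - 31*g + 70)/(g^2 - 36)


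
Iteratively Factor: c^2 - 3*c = (c)*(c - 3)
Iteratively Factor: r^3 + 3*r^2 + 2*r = (r)*(r^2 + 3*r + 2) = r*(r + 1)*(r + 2)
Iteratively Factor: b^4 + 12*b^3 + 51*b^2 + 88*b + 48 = (b + 4)*(b^3 + 8*b^2 + 19*b + 12) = (b + 1)*(b + 4)*(b^2 + 7*b + 12) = (b + 1)*(b + 4)^2*(b + 3)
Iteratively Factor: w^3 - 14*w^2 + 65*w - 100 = (w - 5)*(w^2 - 9*w + 20) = (w - 5)^2*(w - 4)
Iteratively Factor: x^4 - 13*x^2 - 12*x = (x - 4)*(x^3 + 4*x^2 + 3*x) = (x - 4)*(x + 3)*(x^2 + x) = (x - 4)*(x + 1)*(x + 3)*(x)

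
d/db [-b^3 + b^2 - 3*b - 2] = -3*b^2 + 2*b - 3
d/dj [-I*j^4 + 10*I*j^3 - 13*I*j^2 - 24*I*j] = I*(-4*j^3 + 30*j^2 - 26*j - 24)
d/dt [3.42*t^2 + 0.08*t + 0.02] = 6.84*t + 0.08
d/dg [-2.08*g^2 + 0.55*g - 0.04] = 0.55 - 4.16*g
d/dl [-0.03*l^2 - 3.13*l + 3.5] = -0.06*l - 3.13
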